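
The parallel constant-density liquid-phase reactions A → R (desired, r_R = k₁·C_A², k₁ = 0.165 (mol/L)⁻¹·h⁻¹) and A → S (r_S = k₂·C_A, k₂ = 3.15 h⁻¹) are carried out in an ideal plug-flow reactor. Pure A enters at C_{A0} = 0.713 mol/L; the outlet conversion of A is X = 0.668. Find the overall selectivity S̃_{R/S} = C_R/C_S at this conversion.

C_A = C_{A0}(1−X) = 0.2367 mol/L.
Along a PFR/batch, dC_S/dC_A = −r_S/(r_R+r_S) = −k₂/(k₂+k₁·C_A).
Integrating from C_{A0} to C_A: C_S = (3.15/0.165)·ln[(3.15+0.165·0.713)/(3.15+0.165·0.237)] = 19.09·ln(3.268/3.189) = 0.4647 mol/L.
Then C_R = (C_{A0}−C_A) − C_S = 0.4763 − 0.4647 = 0.01154 mol/L.
S̃_{R/S} = C_R/C_S = 0.01154/0.4647 = 0.0248.

0.0248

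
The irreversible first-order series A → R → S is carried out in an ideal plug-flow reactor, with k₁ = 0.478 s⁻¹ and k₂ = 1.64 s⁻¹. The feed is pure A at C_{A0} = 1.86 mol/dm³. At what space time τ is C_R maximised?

1.06 s

For first-order series the maximum of C_R occurs at τ_opt = ln(k₂/k₁)/(k₂−k₁).
= ln(1.64/0.478)/(1.64−0.478) = ln(3.431)/1.162 = 1.233/1.162 = 1.06 s.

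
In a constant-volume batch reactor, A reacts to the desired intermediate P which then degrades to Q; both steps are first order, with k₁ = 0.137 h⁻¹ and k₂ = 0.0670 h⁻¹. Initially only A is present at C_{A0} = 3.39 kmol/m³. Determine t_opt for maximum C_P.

10.2 h

The intermediate peaks when r₁ = r₂, i.e. k₁e^(−k₁t) = k₂e^(−k₂t), giving t_opt = ln(k₂/k₁)/(k₂−k₁).
= ln(0.0670/0.137)/(0.0670−0.137) = ln(0.4891)/-0.07000 = -0.7153/-0.07000 = 10.2 h.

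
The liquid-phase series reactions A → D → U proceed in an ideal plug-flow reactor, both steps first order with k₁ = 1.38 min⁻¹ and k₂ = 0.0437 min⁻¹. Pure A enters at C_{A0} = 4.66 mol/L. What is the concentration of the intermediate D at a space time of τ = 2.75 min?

4.16 mol/L

Solving the coupled first-order balances gives C_D(τ) = [k₁/(k₂−k₁)]·C_{A0}·(e^(−k₁τ) − e^(−k₂τ)).
e^(−k₁τ) = e^(−1.38×2.75) = e^(−3.795) = 0.02248; e^(−k₂τ) = e^(−0.1202) = 0.8868.
C_D = 1.38×4.66/(0.0437−1.38) × (0.02248−0.8868) = (-4.812)×(-0.8643) = 4.159 mol/L.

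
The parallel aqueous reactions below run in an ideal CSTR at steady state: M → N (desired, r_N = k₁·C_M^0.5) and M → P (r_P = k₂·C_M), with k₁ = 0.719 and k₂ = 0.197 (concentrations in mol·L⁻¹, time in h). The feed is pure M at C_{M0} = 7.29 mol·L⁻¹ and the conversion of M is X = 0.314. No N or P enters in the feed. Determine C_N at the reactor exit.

1.42 mol·L⁻¹

Exit C_M = C_{M0}(1−X) = 7.29×0.686 = 5.001 mol·L⁻¹.
Rates in a CSTR are evaluated at the outlet concentration: r_N = 0.719×5.001^0.5 = 1.608, r_P = 0.197×5.001 = 0.9852.
Fraction of consumed M going to N: r_N/(r_N+r_P) = 0.6201.
C_N = 0.6201·C_{M0}·X = 0.6201×7.29×0.314 = 1.42 mol·L⁻¹.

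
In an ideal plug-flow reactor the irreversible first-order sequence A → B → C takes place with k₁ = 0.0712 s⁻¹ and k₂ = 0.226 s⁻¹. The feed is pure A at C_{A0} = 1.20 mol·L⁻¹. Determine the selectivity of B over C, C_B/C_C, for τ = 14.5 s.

The intermediate concentration in a first-order A→B→C sequence is C_B = k₁C_{A0}(e^(−k₁τ) − e^(−k₂τ))/(k₂−k₁).
e^(−k₁τ) = e^(−0.0712×14.5) = e^(−1.032) = 0.3562; e^(−k₂τ) = e^(−3.277) = 0.03774.
C_B = 0.0712×1.20/(0.226−0.0712) × (0.3562−0.03774) = 0.5519×0.3184 = 0.1757 mol·L⁻¹.
C_A = C_{A0}e^(−k₁τ) = 0.4274 mol·L⁻¹, so C_C = C_{A0}−C_A−C_B = 0.5969 mol·L⁻¹; C_B/C_C = 0.294.

0.294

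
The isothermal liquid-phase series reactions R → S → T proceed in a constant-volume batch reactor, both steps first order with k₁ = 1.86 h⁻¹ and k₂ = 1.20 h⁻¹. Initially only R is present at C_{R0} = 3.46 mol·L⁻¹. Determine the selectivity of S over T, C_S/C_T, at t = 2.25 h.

The intermediate concentration in a first-order A→B→C sequence is C_S = k₁C_{R0}(e^(−k₁t) − e^(−k₂t))/(k₂−k₁).
e^(−k₁t) = e^(−1.86×2.25) = e^(−4.185) = 0.01522; e^(−k₂t) = e^(−2.700) = 0.06721.
C_S = 1.86×3.46/(1.20−1.86) × (0.01522−0.06721) = (-9.751)×(-0.05198) = 0.5069 mol·L⁻¹.
C_R = C_{R0}e^(−k₁t) = 0.05267 mol·L⁻¹, so C_T = C_{R0}−C_R−C_S = 2.900 mol·L⁻¹; C_S/C_T = 0.175.

0.175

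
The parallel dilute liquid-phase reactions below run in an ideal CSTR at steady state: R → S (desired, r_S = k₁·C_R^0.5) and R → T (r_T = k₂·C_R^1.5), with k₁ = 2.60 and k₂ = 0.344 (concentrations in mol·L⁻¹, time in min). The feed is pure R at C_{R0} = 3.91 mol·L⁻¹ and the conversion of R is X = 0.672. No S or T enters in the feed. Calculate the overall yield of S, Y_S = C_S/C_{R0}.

Exit C_R = C_{R0}(1−X) = 3.91×0.328 = 1.282 mol·L⁻¹.
Rates in a CSTR are evaluated at the outlet concentration: r_S = 2.60×1.282^0.5 = 2.944, r_T = 0.344×1.282^1.5 = 0.4996.
Fraction of consumed R going to S: r_S/(r_S+r_T) = 0.8549.
C_S = 0.8549·C_{R0}·X = 0.8549×3.91×0.672 = 2.25 mol·L⁻¹; Y_S = C_S/C_{R0} = 0.575.

0.575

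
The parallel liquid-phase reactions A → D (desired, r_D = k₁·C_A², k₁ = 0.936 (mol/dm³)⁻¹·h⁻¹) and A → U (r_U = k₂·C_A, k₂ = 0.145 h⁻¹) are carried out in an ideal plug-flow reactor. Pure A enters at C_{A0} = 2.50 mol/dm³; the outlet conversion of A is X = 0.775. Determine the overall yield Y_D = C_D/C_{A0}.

C_A = C_{A0}(1−X) = 0.5625 mol/dm³.
Along a PFR/batch, dC_U/dC_A = −r_U/(r_D+r_U) = −k₂/(k₂+k₁·C_A).
Integrating from C_{A0} to C_A: C_U = (0.145/0.936)·ln[(0.145+0.936·2.50)/(0.145+0.936·0.562)] = 0.1549·ln(2.485/0.6715) = 0.2027 mol/dm³.
Then C_D = (C_{A0}−C_A) − C_U = 1.938 − 0.2027 = 1.735 mol/dm³.
Y_D = C_D/C_{A0} = 1.735/2.50 = 0.694.

0.694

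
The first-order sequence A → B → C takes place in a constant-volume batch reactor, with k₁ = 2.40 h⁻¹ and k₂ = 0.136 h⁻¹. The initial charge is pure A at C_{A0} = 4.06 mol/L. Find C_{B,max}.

3.42 mol/L

For a first-order series the maximum intermediate yield is C_{B,max}/C_{A0} = (k₁/k₂)^[k₂/(k₂−k₁)].
= (2.40/0.136)^(0.136/(0.136−2.40)) = (17.65)^(-0.06007) = 0.8416.
C_{B,max} = 0.8416×4.06 = 3.42 mol/L.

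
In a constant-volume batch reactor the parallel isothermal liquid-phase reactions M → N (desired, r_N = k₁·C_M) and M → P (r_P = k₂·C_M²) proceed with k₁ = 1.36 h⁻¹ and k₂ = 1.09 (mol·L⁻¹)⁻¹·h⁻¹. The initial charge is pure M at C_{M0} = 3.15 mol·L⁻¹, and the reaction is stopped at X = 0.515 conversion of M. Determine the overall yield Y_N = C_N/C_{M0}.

C_M = C_{M0}(1−X) = 1.528 mol·L⁻¹.
Along a PFR/batch, dC_N/dC_M = −r_N/(r_N+r_P) = −k₁/(k₁+k₂·C_M).
Integrating from C_{M0} to C_M: C_N = (1.36/1.09)·ln[(1.36+1.09·3.15)/(1.36+1.09·1.53)] = 1.248·ln(4.793/3.025) = 0.5743 mol·L⁻¹.
Y_N = C_N/C_{M0} = 0.5743/3.15 = 0.182.

0.182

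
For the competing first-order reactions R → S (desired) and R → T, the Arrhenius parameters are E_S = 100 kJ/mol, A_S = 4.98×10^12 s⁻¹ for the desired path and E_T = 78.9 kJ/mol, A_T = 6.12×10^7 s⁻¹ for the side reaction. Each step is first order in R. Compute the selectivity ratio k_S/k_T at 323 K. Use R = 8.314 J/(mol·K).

With equal orders, S_{S/T} = k_S/k_T = (A_S/A_T)·exp[(E_T−E_S)/(RT)].
(E_T−E_S)/(RT) = (78.9−100)×10³/(8.314×323) = -21100/2685 = -7.857.
k_S/k_T = (4.98×10^12/6.12×10^7)·exp(-7.857) = 81373 × 3.869×10^-4 = 31.5.
Since E_S > E_T, raising the temperature improves selectivity toward S.

31.5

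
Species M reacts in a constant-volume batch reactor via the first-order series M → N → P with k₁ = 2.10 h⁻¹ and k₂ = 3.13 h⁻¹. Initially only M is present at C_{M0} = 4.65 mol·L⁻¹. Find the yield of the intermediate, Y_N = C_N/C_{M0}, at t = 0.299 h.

The intermediate concentration in a first-order A→B→C sequence is C_N = k₁C_{M0}(e^(−k₁t) − e^(−k₂t))/(k₂−k₁).
e^(−k₁t) = e^(−2.10×0.299) = e^(−0.6279) = 0.5337; e^(−k₂t) = e^(−0.9359) = 0.3922.
C_N = 2.10×4.65/(3.13−2.10) × (0.5337−0.3922) = 9.481×0.1415 = 1.341 mol·L⁻¹.
Y_N = C_N/C_{M0} = 1.341/4.65 = 0.288.

0.288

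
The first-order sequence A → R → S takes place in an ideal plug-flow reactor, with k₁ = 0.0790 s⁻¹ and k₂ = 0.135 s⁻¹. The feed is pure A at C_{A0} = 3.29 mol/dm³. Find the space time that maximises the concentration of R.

Setting dC_R/dτ = 0 gives τ_opt = ln(k₂/k₁)/(k₂−k₁).
= ln(0.135/0.0790)/(0.135−0.0790) = ln(1.709)/0.05600 = 0.5358/0.05600 = 9.57 s.

9.57 s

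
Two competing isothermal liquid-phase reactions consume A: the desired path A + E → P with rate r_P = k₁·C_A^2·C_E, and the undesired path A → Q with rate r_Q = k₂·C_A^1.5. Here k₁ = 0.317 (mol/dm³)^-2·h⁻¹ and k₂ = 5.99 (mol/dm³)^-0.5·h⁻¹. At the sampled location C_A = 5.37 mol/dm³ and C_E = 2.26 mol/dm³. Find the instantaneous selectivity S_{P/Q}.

S_{P/Q} = r_P/r_Q = (k₁·C_A^2·C_E)/(k₂·C_A^1.5) = (k₁/k₂)·C_A^0.5·C_E.
= (0.317×5.370^2×2.260) / (5.99×5.370^1.5) = 20.66/74.54 = 0.277.

0.277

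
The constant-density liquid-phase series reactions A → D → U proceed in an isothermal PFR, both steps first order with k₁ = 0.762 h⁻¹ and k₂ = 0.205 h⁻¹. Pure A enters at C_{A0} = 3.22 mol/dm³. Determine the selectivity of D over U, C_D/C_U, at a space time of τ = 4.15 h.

Solving the coupled first-order balances gives C_D(τ) = [k₁/(k₂−k₁)]·C_{A0}·(e^(−k₁τ) − e^(−k₂τ)).
e^(−k₁τ) = e^(−0.762×4.15) = e^(−3.162) = 0.04233; e^(−k₂τ) = e^(−0.8508) = 0.4271.
C_D = 0.762×3.22/(0.205−0.762) × (0.04233−0.4271) = (-4.405)×(-0.3848) = 1.695 mol/dm³.
C_A = C_{A0}e^(−k₁τ) = 0.1363 mol/dm³, so C_U = C_{A0}−C_A−C_D = 1.389 mol/dm³; C_D/C_U = 1.22.

1.22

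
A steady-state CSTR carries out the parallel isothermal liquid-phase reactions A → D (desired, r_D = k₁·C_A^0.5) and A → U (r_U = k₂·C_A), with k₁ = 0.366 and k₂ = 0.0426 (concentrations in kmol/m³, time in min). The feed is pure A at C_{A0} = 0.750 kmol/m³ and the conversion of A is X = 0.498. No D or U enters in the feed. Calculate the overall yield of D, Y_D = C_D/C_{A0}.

0.465

Exit C_A = C_{A0}(1−X) = 0.750×0.502 = 0.3765 kmol/m³.
A CSTR operates uniformly at the exit composition, giving r_D = 0.2246 and r_U = 0.01604 (each k·C_A^n at C_A = 0.3765).
Fraction of consumed A going to D: r_D/(r_D+r_U) = 0.9333.
C_D = 0.9333·C_{A0}·X = 0.9333×0.750×0.498 = 0.349 kmol/m³; Y_D = C_D/C_{A0} = 0.465.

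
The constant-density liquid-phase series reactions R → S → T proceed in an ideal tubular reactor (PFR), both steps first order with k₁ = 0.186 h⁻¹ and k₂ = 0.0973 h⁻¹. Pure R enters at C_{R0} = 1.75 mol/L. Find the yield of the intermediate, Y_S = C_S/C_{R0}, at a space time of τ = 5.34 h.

0.471

Solving the coupled first-order balances gives C_S(τ) = [k₁/(k₂−k₁)]·C_{R0}·(e^(−k₁τ) − e^(−k₂τ)).
e^(−k₁τ) = e^(−0.186×5.34) = e^(−0.9932) = 0.3704; e^(−k₂τ) = e^(−0.5196) = 0.5948.
C_S = 0.186×1.75/(0.0973−0.186) × (0.3704−0.5948) = (-3.670)×(-0.2244) = 0.8235 mol/L.
Y_S = C_S/C_{R0} = 0.8235/1.75 = 0.471.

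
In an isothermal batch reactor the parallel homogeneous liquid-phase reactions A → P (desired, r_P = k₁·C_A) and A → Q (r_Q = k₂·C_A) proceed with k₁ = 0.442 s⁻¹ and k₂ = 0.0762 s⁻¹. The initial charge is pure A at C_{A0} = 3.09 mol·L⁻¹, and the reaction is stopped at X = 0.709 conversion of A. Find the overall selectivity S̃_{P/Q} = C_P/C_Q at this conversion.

5.80

C_A = C_{A0}(1−X) = 0.8992 mol·L⁻¹.
Both paths are first order in A, so the instantaneous fraction to P is constant: dC_P/d(−C_A) = k₁/(k₁+k₂) = 0.8530.
C_P = 0.8530·(C_{A0}−C_A) = 0.8530×2.191 = 1.87 mol·L⁻¹.
C_Q = (C_{A0}−C_A)−C_P = 0.3222 mol·L⁻¹; S̃_{P/Q} = 1.869/0.3222 = 5.80.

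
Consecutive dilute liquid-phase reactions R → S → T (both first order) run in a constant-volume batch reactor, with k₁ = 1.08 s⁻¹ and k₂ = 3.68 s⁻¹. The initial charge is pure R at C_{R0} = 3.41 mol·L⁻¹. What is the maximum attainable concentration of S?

0.601 mol·L⁻¹

Evaluating C_S at t_opt = ln(k₂/k₁)/(k₂−k₁) gives C_{S,max}/C_{R0} = (k₁/k₂)^[k₂/(k₂−k₁)].
= (1.08/3.68)^(3.68/(3.68−1.08)) = (0.2935)^(1.415) = 0.1764.
C_{S,max} = 0.1764×3.41 = 0.601 mol·L⁻¹.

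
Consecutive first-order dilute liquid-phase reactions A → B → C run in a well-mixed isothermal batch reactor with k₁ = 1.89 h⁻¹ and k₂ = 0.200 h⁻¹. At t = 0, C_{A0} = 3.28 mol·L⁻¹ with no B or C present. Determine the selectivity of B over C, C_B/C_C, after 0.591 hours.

13.9

The intermediate concentration in a first-order A→B→C sequence is C_B = k₁C_{A0}(e^(−k₁t) − e^(−k₂t))/(k₂−k₁).
e^(−k₁t) = e^(−1.89×0.591) = e^(−1.117) = 0.3273; e^(−k₂t) = e^(−0.1182) = 0.8885.
C_B = 1.89×3.28/(0.200−1.89) × (0.3273−0.8885) = (-3.668)×(-0.5613) = 2.059 mol·L⁻¹.
C_A = C_{A0}e^(−k₁t) = 1.073 mol·L⁻¹, so C_C = C_{A0}−C_A−C_B = 0.1478 mol·L⁻¹; C_B/C_C = 13.9.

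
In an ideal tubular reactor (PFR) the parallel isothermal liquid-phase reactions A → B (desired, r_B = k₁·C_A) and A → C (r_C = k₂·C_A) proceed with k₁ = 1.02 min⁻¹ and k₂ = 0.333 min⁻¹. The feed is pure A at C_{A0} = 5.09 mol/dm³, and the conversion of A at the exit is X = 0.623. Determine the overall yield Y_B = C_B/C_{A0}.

0.470

C_A = C_{A0}(1−X) = 1.919 mol/dm³.
Both paths are first order in A, so the instantaneous fraction to B is constant: dC_B/d(−C_A) = k₁/(k₁+k₂) = 0.7539.
C_B = 0.7539·(C_{A0}−C_A) = 0.7539×3.171 = 2.39 mol/dm³.
Y_B = C_B/C_{A0} = 2.391/5.09 = 0.470.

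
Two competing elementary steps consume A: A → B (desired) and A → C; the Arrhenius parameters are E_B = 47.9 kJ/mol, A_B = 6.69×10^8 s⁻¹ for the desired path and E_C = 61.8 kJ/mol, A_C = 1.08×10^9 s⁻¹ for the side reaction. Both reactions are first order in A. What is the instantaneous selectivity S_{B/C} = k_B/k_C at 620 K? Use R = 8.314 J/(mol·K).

Since both paths have the same order in A, the concentration cancels and S_{B/C} = k_B/k_C = (A_B/A_C)·exp[(E_C−E_B)/(RT)].
(E_C−E_B)/(RT) = (61.8−47.9)×10³/(8.314×620) = 13900/5155 = 2.697.
k_B/k_C = (6.69×10^8/1.08×10^9)·exp(2.697) = 0.6194 × 14.83 = 9.19.
Since E_B < E_C, lowering the temperature improves selectivity toward B.

9.19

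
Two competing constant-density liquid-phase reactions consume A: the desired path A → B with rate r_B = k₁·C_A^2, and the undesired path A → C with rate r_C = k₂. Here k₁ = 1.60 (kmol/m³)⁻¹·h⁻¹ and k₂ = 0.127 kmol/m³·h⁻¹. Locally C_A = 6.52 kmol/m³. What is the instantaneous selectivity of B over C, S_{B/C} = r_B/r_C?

536

S_{B/C} = r_B/r_C = (k₁·C_A^2)/(k₂) = (k₁/k₂)·C_A^2.
= (1.60×6.520^2) / (0.127) = 68.02/0.1270 = 536.
Since the desired path is higher order in A, keeping C_A high (PFR or concentrated feed) favours B.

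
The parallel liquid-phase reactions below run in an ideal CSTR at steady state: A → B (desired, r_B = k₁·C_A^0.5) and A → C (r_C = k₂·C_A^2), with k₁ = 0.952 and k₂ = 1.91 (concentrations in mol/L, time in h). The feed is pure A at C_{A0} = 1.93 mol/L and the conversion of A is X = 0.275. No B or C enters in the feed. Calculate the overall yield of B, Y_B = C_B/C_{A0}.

Exit C_A = C_{A0}(1−X) = 1.93×0.725 = 1.399 mol/L.
In a CSTR the entire volume is at exit conditions, so r_B = 0.952×1.399^0.5 = 1.126 and r_C = 1.91×1.399^2 = 3.740.
Fraction of consumed A going to B: r_B/(r_B+r_C) = 0.2314.
C_B = 0.2314·C_{A0}·X = 0.2314×1.93×0.275 = 0.123 mol/L; Y_B = C_B/C_{A0} = 0.0636.

0.0636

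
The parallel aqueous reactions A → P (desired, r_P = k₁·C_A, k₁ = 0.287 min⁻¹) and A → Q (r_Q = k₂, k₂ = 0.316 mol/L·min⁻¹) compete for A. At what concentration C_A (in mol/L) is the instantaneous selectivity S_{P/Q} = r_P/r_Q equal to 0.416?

S_{P/Q} = (k₁/k₂)·C_A ⇒ C_A = S·k₂/k₁.
= 0.416×0.316/0.287 = 0.458 mol/L.

0.458 mol/L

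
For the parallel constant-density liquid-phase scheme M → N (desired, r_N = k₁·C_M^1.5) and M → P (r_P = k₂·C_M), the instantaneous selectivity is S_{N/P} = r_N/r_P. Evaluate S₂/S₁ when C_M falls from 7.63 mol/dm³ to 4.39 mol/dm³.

S_{N/P} = (k₁/k₂)·C_M^0.5, so S₂/S₁ = (C_{M,2}/C_{M,1})^0.5.
= (4.39/7.63)^0.5 = (0.5754)^0.5 = 0.759.

0.759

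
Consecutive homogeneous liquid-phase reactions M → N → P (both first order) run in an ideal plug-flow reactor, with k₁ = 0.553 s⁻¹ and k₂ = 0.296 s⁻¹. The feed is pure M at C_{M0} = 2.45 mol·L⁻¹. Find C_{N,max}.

At the optimum, C_{N,max}/C_{M0} = (k₁/k₂)^[k₂/(k₂−k₁)].
= (0.553/0.296)^(0.296/(0.296−0.553)) = (1.868)^(-1.152) = 0.4868.
C_{N,max} = 0.4868×2.45 = 1.19 mol·L⁻¹.

1.19 mol·L⁻¹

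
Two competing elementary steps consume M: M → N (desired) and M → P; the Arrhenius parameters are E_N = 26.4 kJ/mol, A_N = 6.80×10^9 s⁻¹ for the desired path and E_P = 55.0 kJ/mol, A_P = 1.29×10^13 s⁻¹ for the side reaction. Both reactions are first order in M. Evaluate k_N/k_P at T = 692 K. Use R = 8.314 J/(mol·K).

0.0760

With equal orders, S_{N/P} = k_N/k_P = (A_N/A_P)·exp[(E_P−E_N)/(RT)].
(E_P−E_N)/(RT) = (55.0−26.4)×10³/(8.314×692) = 28600/5753 = 4.971.
k_N/k_P = (6.80×10^9/1.29×10^13)·exp(4.971) = 5.271×10^-4 × 144.2 = 0.0760.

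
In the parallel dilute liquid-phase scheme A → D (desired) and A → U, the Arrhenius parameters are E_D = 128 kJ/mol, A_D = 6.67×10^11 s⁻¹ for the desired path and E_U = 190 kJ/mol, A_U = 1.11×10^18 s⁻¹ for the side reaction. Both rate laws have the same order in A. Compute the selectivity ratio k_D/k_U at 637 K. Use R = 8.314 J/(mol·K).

Since both paths have the same order in A, the concentration cancels and S_{D/U} = k_D/k_U = (A_D/A_U)·exp[(E_U−E_D)/(RT)].
(E_U−E_D)/(RT) = (190−128)×10³/(8.314×637) = 62000/5296 = 11.71.
k_D/k_U = (6.67×10^11/1.11×10^18)·exp(11.71) = 6.009×10^-7 × 1.214×10^5 = 0.0730.

0.0730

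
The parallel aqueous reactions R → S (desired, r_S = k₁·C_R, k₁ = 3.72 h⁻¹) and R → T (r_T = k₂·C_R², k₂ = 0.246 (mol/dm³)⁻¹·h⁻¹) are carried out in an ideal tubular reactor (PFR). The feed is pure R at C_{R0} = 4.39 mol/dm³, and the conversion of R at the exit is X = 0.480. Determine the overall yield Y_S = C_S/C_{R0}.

0.394

C_R = C_{R0}(1−X) = 2.283 mol/dm³.
Along a PFR/batch, dC_S/dC_R = −r_S/(r_S+r_T) = −k₁/(k₁+k₂·C_R).
Integrating from C_{R0} to C_R: C_S = (3.72/0.246)·ln[(3.72+0.246·4.39)/(3.72+0.246·2.28)] = 15.12·ln(4.800/4.282) = 1.728 mol/dm³.
Y_S = C_S/C_{R0} = 1.728/4.39 = 0.394.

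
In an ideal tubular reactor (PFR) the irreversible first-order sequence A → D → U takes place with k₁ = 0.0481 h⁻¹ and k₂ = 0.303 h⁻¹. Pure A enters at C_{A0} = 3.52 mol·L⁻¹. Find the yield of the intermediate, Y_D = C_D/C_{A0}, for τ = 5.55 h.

0.109

The intermediate concentration in a first-order A→B→C sequence is C_D = k₁C_{A0}(e^(−k₁τ) − e^(−k₂τ))/(k₂−k₁).
e^(−k₁τ) = e^(−0.0481×5.55) = e^(−0.2670) = 0.7657; e^(−k₂τ) = e^(−1.682) = 0.1861.
C_D = 0.0481×3.52/(0.303−0.0481) × (0.7657−0.1861) = 0.6642×0.5796 = 0.3850 mol·L⁻¹.
Y_D = C_D/C_{A0} = 0.3850/3.52 = 0.109.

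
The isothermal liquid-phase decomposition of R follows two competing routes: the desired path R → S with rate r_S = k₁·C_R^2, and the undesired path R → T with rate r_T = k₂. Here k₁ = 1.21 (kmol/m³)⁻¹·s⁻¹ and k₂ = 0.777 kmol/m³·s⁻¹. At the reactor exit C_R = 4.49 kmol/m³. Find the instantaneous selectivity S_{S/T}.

S_{S/T} = r_S/r_T = (k₁·C_R^2)/(k₂) = (k₁/k₂)·C_R^2.
= (1.21×4.490^2) / (0.777) = 24.39/0.7770 = 31.4.
Since the desired path is higher order in R, keeping C_R high (PFR or concentrated feed) favours S.

31.4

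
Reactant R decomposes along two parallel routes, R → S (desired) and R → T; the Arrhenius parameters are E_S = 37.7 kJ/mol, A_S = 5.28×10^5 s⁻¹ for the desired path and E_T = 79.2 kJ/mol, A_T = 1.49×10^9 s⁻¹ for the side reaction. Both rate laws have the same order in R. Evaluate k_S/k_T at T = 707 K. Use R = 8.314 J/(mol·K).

Since both paths have the same order in R, the concentration cancels and S_{S/T} = k_S/k_T = (A_S/A_T)·exp[(E_T−E_S)/(RT)].
(E_T−E_S)/(RT) = (79.2−37.7)×10³/(8.314×707) = 41500/5878 = 7.060.
k_S/k_T = (5.28×10^5/1.49×10^9)·exp(7.060) = 3.544×10^-4 × 1165 = 0.413.
Since E_S < E_T, lowering the temperature improves selectivity toward S.

0.413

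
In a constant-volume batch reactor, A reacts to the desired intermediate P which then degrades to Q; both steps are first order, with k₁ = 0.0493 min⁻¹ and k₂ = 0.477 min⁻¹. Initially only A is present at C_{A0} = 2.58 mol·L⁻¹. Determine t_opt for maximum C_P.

The intermediate peaks when r₁ = r₂, i.e. k₁e^(−k₁t) = k₂e^(−k₂t), giving t_opt = ln(k₂/k₁)/(k₂−k₁).
= ln(0.477/0.0493)/(0.477−0.0493) = ln(9.675)/0.4277 = 2.270/0.4277 = 5.31 min.

5.31 min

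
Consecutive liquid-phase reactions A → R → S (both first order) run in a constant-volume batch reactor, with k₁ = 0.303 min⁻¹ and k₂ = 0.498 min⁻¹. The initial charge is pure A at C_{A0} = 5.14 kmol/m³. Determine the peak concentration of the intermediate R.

Evaluating C_R at t_opt = ln(k₂/k₁)/(k₂−k₁) gives C_{R,max}/C_{A0} = (k₁/k₂)^[k₂/(k₂−k₁)].
= (0.303/0.498)^(0.498/(0.498−0.303)) = (0.6084)^(2.554) = 0.2811.
C_{R,max} = 0.2811×5.14 = 1.45 kmol/m³.

1.45 kmol/m³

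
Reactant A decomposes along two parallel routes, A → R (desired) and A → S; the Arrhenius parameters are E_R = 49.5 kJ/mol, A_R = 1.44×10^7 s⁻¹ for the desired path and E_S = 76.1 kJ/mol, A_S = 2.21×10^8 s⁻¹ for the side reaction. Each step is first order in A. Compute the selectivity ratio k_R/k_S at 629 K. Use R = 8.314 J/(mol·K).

With equal orders, S_{R/S} = k_R/k_S = (A_R/A_S)·exp[(E_S−E_R)/(RT)].
(E_S−E_R)/(RT) = (76.1−49.5)×10³/(8.314×629) = 26600/5230 = 5.087.
k_R/k_S = (1.44×10^7/2.21×10^8)·exp(5.087) = 0.06516 × 161.8 = 10.5.
Since E_R < E_S, lowering the temperature improves selectivity toward R.

10.5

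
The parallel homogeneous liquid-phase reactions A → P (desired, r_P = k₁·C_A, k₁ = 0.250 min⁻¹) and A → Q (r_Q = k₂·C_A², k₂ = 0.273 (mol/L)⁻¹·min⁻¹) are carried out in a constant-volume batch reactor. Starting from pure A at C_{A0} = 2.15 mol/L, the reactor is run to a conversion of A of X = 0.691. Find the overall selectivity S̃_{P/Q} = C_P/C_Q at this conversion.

0.691

C_A = C_{A0}(1−X) = 0.6644 mol/L.
Along a PFR/batch, dC_P/dC_A = −r_P/(r_P+r_Q) = −k₁/(k₁+k₂·C_A).
Integrating from C_{A0} to C_A: C_P = (0.250/0.273)·ln[(0.250+0.273·2.15)/(0.250+0.273·0.664)] = 0.9158·ln(0.8369/0.4314) = 0.6070 mol/L.
C_Q = (C_{A0}−C_A)−C_P = 0.8787 mol/L; S̃_{P/Q} = 0.6070/0.8787 = 0.691.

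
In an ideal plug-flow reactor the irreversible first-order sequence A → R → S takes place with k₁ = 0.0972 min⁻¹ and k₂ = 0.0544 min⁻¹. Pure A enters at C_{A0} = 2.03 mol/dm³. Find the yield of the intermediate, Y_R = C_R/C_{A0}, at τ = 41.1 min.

For first-order series with pure A initially, C_R(τ) = k₁C_{A0}/(k₂−k₁)·(e^(−k₁τ) − e^(−k₂τ)).
e^(−k₁τ) = e^(−0.0972×41.1) = e^(−3.995) = 0.01841; e^(−k₂τ) = e^(−2.236) = 0.1069.
C_R = 0.0972×2.03/(0.0544−0.0972) × (0.01841−0.1069) = (-4.610)×(-0.08849) = 0.4080 mol/dm³.
Y_R = C_R/C_{A0} = 0.4080/2.03 = 0.201.

0.201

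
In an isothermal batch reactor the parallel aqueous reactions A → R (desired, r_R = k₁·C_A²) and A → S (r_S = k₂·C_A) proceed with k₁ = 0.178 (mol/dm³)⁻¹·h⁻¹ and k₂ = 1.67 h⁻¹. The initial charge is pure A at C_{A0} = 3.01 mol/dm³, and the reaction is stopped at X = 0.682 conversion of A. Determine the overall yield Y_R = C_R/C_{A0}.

C_A = C_{A0}(1−X) = 0.9572 mol/dm³.
Along a PFR/batch, dC_S/dC_A = −r_S/(r_R+r_S) = −k₂/(k₂+k₁·C_A).
Integrating from C_{A0} to C_A: C_S = (1.67/0.178)·ln[(1.67+0.178·3.01)/(1.67+0.178·0.957)] = 9.382·ln(2.206/1.840) = 1.699 mol/dm³.
Then C_R = (C_{A0}−C_A) − C_S = 2.053 − 1.699 = 0.3536 mol/dm³.
Y_R = C_R/C_{A0} = 0.3536/3.01 = 0.117.

0.117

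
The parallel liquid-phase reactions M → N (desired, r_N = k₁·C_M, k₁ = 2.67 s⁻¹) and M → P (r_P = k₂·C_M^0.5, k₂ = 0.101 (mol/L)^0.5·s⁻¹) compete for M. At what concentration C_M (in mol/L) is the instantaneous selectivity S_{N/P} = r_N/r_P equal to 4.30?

0.0265 mol/L

S_{N/P} = (k₁/k₂)·C_M^0.5 ⇒ C_M = (S·k₂/k₁)^(2).
= (4.30×0.101/2.67)^(2) = (0.1627)^(2) = 0.0265 mol/L.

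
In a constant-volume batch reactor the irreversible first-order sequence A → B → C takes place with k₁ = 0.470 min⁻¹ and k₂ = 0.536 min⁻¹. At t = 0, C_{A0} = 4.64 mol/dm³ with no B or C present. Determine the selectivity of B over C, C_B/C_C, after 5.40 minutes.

0.224

The intermediate concentration in a first-order A→B→C sequence is C_B = k₁C_{A0}(e^(−k₁t) − e^(−k₂t))/(k₂−k₁).
e^(−k₁t) = e^(−0.470×5.40) = e^(−2.538) = 0.07902; e^(−k₂t) = e^(−2.894) = 0.05533.
C_B = 0.470×4.64/(0.536−0.470) × (0.07902−0.05533) = 33.04×0.02369 = 0.7828 mol/dm³.
C_A = C_{A0}e^(−k₁t) = 0.3667 mol/dm³, so C_C = C_{A0}−C_A−C_B = 3.490 mol/dm³; C_B/C_C = 0.224.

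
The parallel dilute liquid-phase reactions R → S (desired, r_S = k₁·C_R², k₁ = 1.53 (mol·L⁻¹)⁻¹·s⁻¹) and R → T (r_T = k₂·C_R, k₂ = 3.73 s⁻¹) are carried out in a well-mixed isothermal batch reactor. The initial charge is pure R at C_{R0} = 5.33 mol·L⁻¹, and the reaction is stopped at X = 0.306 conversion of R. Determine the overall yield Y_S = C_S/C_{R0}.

0.198

C_R = C_{R0}(1−X) = 3.699 mol·L⁻¹.
Along a PFR/batch, dC_T/dC_R = −r_T/(r_S+r_T) = −k₂/(k₂+k₁·C_R).
Integrating from C_{R0} to C_R: C_T = (3.73/1.53)·ln[(3.73+1.53·5.33)/(3.73+1.53·3.70)] = 2.438·ln(11.88/9.390) = 0.5746 mol·L⁻¹.
Then C_S = (C_{R0}−C_R) − C_T = 1.631 − 0.5746 = 1.056 mol·L⁻¹.
Y_S = C_S/C_{R0} = 1.056/5.33 = 0.198.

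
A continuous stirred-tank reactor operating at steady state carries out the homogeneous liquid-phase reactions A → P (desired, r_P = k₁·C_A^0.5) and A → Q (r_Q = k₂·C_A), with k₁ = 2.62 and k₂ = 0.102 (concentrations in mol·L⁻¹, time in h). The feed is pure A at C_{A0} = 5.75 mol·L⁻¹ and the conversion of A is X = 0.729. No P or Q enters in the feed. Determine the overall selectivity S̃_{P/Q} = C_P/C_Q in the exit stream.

20.6

Exit C_A = C_{A0}(1−X) = 5.75×0.271 = 1.558 mol·L⁻¹.
A CSTR operates uniformly at the exit composition, giving r_P = 3.271 and r_Q = 0.1589 (each k·C_A^n at C_A = 1.558).
Overall selectivity = C_P/C_Q = r_Pτ/(r_Qτ) = r_P/r_Q = 20.6.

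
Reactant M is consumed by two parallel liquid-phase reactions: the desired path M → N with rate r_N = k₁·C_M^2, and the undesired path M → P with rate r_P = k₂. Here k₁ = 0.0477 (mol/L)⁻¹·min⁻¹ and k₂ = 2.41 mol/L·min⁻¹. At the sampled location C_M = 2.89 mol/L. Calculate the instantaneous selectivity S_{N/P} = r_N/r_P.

S_{N/P} = r_N/r_P = (k₁·C_M^2)/(k₂) = (k₁/k₂)·C_M^2.
= (0.0477×2.890^2) / (2.41) = 0.3984/2.410 = 0.165.

0.165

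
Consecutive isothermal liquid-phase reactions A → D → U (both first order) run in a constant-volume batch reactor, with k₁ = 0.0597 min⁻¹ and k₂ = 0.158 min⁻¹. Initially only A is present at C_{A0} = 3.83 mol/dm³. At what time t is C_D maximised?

9.90 min

For first-order series the maximum of C_D occurs at t_opt = ln(k₂/k₁)/(k₂−k₁).
= ln(0.158/0.0597)/(0.158−0.0597) = ln(2.647)/0.09830 = 0.9733/0.09830 = 9.90 min.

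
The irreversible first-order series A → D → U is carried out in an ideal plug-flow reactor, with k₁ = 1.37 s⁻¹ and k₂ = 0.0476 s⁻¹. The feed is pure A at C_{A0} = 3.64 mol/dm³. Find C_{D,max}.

3.23 mol/dm³

Evaluating C_D at τ_opt = ln(k₂/k₁)/(k₂−k₁) gives C_{D,max}/C_{A0} = (k₁/k₂)^[k₂/(k₂−k₁)].
= (1.37/0.0476)^(0.0476/(0.0476−1.37)) = (28.78)^(-0.03600) = 0.8861.
C_{D,max} = 0.8861×3.64 = 3.23 mol/dm³.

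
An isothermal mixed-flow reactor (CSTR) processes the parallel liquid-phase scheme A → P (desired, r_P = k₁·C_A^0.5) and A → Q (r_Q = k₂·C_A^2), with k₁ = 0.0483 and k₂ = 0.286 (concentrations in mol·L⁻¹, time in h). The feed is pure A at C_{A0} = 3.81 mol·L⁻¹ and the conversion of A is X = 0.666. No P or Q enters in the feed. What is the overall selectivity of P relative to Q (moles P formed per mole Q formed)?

0.118

Exit C_A = C_{A0}(1−X) = 3.81×0.334 = 1.273 mol·L⁻¹.
In a CSTR the entire volume is at exit conditions, so r_P = 0.0483×1.273^0.5 = 0.05449 and r_Q = 0.286×1.273^2 = 0.4631.
Overall selectivity = C_P/C_Q = r_Pτ/(r_Qτ) = r_P/r_Q = 0.118.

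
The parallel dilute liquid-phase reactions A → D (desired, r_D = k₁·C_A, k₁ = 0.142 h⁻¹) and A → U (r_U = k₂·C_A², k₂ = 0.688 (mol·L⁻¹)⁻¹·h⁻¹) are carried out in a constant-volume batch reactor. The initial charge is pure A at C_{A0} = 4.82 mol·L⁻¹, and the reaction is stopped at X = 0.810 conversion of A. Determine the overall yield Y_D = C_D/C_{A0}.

C_A = C_{A0}(1−X) = 0.9158 mol·L⁻¹.
Along a PFR/batch, dC_D/dC_A = −r_D/(r_D+r_U) = −k₁/(k₁+k₂·C_A).
Integrating from C_{A0} to C_A: C_D = (0.142/0.688)·ln[(0.142+0.688·4.82)/(0.142+0.688·0.916)] = 0.2064·ln(3.458/0.7721) = 0.3095 mol·L⁻¹.
Y_D = C_D/C_{A0} = 0.3095/4.82 = 0.0642.

0.0642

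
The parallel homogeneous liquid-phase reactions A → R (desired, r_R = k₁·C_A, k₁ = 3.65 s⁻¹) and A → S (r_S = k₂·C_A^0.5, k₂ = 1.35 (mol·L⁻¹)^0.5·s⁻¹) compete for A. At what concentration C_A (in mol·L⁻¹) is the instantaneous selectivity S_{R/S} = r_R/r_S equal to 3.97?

2.16 mol·L⁻¹

S_{R/S} = (k₁/k₂)·C_A^0.5 ⇒ C_A = (S·k₂/k₁)^(2).
= (3.97×1.35/3.65)^(2) = (1.468)^(2) = 2.16 mol·L⁻¹.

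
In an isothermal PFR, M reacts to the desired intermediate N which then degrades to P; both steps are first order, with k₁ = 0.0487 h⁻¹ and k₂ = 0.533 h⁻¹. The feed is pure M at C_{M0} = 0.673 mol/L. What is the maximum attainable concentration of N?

For a first-order series the maximum intermediate yield is C_{N,max}/C_{M0} = (k₁/k₂)^[k₂/(k₂−k₁)].
= (0.0487/0.533)^(0.533/(0.533−0.0487)) = (0.09137)^(1.101) = 0.07183.
C_{N,max} = 0.07183×0.673 = 0.0483 mol/L.

0.0483 mol/L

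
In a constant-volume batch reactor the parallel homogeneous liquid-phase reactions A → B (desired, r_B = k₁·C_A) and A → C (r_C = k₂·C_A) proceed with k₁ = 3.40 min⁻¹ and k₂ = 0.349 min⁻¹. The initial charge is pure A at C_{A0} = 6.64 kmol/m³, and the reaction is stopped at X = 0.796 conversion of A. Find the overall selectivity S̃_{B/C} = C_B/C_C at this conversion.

C_A = C_{A0}(1−X) = 1.355 kmol/m³.
Both paths are first order in A, so the instantaneous fraction to B is constant: dC_B/d(−C_A) = k₁/(k₁+k₂) = 0.9069.
C_B = 0.9069·(C_{A0}−C_A) = 0.9069×5.285 = 4.79 kmol/m³.
C_C = (C_{A0}−C_A)−C_B = 0.4920 kmol/m³; S̃_{B/C} = 4.793/0.4920 = 9.74.

9.74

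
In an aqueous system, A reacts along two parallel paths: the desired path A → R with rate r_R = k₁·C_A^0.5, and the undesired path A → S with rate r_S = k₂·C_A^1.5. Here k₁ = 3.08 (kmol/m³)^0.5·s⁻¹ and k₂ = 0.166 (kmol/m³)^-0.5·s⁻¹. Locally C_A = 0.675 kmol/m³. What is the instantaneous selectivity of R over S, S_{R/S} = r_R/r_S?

S_{R/S} = r_R/r_S = (k₁·C_A^0.5)/(k₂·C_A^1.5) = (k₁/k₂)·C_A⁻¹.
= (3.08×0.6750^0.5) / (0.166×0.6750^1.5) = 2.530/0.09206 = 27.5.

27.5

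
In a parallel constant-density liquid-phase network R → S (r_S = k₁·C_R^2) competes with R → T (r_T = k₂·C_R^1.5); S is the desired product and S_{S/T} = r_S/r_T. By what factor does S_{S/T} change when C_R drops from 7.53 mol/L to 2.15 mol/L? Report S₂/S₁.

0.534

S_{S/T} = (k₁/k₂)·C_R^0.5, so S₂/S₁ = (C_{R,2}/C_{R,1})^0.5.
= (2.15/7.53)^0.5 = (0.2855)^0.5 = 0.534.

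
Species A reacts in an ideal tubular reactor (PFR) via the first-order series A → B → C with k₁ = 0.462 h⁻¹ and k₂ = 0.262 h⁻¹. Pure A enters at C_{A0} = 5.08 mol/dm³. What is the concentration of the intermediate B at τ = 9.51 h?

Solving the coupled first-order balances gives C_B(τ) = [k₁/(k₂−k₁)]·C_{A0}·(e^(−k₁τ) − e^(−k₂τ)).
e^(−k₁τ) = e^(−0.462×9.51) = e^(−4.394) = 0.01236; e^(−k₂τ) = e^(−2.492) = 0.08278.
C_B = 0.462×5.08/(0.262−0.462) × (0.01236−0.08278) = (-11.73)×(-0.07042) = 0.8264 mol/dm³.

0.826 mol/dm³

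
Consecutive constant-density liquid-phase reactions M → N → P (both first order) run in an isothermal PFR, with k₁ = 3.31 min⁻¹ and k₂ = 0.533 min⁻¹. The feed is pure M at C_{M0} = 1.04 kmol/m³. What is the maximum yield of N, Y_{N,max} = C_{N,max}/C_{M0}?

Evaluating C_N at τ_opt = ln(k₂/k₁)/(k₂−k₁) gives C_{N,max}/C_{M0} = (k₁/k₂)^[k₂/(k₂−k₁)].
= (3.31/0.533)^(0.533/(0.533−3.31)) = (6.210)^(-0.1919) = 0.7043.

0.704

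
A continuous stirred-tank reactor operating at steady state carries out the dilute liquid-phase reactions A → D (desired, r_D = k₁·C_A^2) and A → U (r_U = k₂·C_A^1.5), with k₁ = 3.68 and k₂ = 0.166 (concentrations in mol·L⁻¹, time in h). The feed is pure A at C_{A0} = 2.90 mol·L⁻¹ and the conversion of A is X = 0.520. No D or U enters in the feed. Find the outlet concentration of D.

1.45 mol·L⁻¹

Exit C_A = C_{A0}(1−X) = 2.90×0.480 = 1.392 mol·L⁻¹.
Rates in a CSTR are evaluated at the outlet concentration: r_D = 3.68×1.392^2 = 7.131, r_U = 0.166×1.392^1.5 = 0.2726.
Fraction of consumed A going to D: r_D/(r_D+r_U) = 0.9632.
C_D = 0.9632·C_{A0}·X = 0.9632×2.90×0.520 = 1.45 mol·L⁻¹.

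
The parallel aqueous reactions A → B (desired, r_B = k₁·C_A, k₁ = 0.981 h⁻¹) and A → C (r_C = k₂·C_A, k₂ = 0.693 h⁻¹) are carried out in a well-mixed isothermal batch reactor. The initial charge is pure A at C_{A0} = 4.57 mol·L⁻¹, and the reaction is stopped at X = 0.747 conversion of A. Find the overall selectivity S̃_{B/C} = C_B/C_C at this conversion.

1.42

C_A = C_{A0}(1−X) = 1.156 mol·L⁻¹.
Both paths are first order in A, so the instantaneous fraction to B is constant: dC_B/d(−C_A) = k₁/(k₁+k₂) = 0.5860.
C_B = 0.5860·(C_{A0}−C_A) = 0.5860×3.414 = 2.00 mol·L⁻¹.
C_C = (C_{A0}−C_A)−C_B = 1.413 mol·L⁻¹; S̃_{B/C} = 2.001/1.413 = 1.42.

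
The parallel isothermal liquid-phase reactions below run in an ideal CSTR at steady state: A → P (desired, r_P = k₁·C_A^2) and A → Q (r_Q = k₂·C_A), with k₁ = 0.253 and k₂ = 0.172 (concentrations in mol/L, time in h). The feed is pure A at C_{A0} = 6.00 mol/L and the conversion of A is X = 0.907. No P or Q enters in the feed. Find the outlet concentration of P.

Exit C_A = C_{A0}(1−X) = 6.00×0.0930 = 0.5580 mol/L.
A CSTR operates uniformly at the exit composition, giving r_P = 0.07878 and r_Q = 0.09598 (each k·C_A^n at C_A = 0.5580).
Fraction of consumed A going to P: r_P/(r_P+r_Q) = 0.4508.
C_P = 0.4508·C_{A0}·X = 0.4508×6.00×0.907 = 2.45 mol/L.

2.45 mol/L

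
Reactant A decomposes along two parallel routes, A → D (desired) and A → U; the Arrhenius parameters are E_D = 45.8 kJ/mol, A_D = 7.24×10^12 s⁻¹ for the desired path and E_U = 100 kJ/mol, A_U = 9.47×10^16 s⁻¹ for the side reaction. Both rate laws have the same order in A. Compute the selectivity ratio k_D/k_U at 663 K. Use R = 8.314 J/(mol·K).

Since both paths have the same order in A, the concentration cancels and S_{D/U} = k_D/k_U = (A_D/A_U)·exp[(E_U−E_D)/(RT)].
(E_U−E_D)/(RT) = (100−45.8)×10³/(8.314×663) = 54200/5512 = 9.833.
k_D/k_U = (7.24×10^12/9.47×10^16)·exp(9.833) = 7.645×10^-5 × 18634 = 1.42.

1.42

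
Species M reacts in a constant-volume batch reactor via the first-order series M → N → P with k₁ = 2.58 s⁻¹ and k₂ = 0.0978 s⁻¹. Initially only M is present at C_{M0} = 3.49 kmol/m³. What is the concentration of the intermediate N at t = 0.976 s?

For first-order series with pure M initially, C_N(t) = k₁C_{M0}/(k₂−k₁)·(e^(−k₁t) − e^(−k₂t)).
e^(−k₁t) = e^(−2.58×0.976) = e^(−2.518) = 0.08061; e^(−k₂t) = e^(−0.09545) = 0.9090.
C_N = 2.58×3.49/(0.0978−2.58) × (0.08061−0.9090) = (-3.628)×(-0.8283) = 3.005 kmol/m³.

3.00 kmol/m³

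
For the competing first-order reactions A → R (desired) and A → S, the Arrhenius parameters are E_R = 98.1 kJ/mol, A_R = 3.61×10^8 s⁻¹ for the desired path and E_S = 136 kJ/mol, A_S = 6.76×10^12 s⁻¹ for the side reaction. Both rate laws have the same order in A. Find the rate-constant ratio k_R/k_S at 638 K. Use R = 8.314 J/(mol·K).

Since both paths have the same order in A, the concentration cancels and S_{R/S} = k_R/k_S = (A_R/A_S)·exp[(E_S−E_R)/(RT)].
(E_S−E_R)/(RT) = (136−98.1)×10³/(8.314×638) = 37900/5304 = 7.145.
k_R/k_S = (3.61×10^8/6.76×10^12)·exp(7.145) = 5.340×10^-5 × 1268 = 0.0677.
Since E_R < E_S, lowering the temperature improves selectivity toward R.

0.0677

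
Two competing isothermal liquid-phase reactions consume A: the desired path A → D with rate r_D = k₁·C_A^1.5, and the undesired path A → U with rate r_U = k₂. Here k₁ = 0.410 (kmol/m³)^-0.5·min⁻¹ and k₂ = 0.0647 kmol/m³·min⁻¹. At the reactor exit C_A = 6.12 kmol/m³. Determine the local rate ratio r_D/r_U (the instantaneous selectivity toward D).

95.9

S_{D/U} = r_D/r_U = (k₁·C_A^1.5)/(k₂) = (k₁/k₂)·C_A^1.5.
= (0.410×6.120^1.5) / (0.0647) = 6.207/0.06470 = 95.9.
Since the desired path is higher order in A, keeping C_A high (PFR or concentrated feed) favours D.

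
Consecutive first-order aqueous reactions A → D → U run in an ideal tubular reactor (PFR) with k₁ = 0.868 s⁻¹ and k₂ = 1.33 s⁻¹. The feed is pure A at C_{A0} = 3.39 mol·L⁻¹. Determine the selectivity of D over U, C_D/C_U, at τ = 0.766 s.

1.46

For first-order series with pure A initially, C_D(τ) = k₁C_{A0}/(k₂−k₁)·(e^(−k₁τ) − e^(−k₂τ)).
e^(−k₁τ) = e^(−0.868×0.766) = e^(−0.6649) = 0.5143; e^(−k₂τ) = e^(−1.019) = 0.3610.
C_D = 0.868×3.39/(1.33−0.868) × (0.5143−0.3610) = 6.369×0.1533 = 0.9764 mol·L⁻¹.
C_A = C_{A0}e^(−k₁τ) = 1.744 mol·L⁻¹, so C_U = C_{A0}−C_A−C_D = 0.6701 mol·L⁻¹; C_D/C_U = 1.46.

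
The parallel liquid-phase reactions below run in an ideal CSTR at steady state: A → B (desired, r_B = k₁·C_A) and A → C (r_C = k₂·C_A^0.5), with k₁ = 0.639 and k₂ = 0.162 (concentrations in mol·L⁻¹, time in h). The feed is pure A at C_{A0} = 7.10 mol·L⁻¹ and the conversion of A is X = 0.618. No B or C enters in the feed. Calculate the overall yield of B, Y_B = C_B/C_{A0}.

0.536

Exit C_A = C_{A0}(1−X) = 7.10×0.382 = 2.712 mol·L⁻¹.
In a CSTR the entire volume is at exit conditions, so r_B = 0.639×2.712 = 1.733 and r_C = 0.162×2.712^0.5 = 0.2668.
Fraction of consumed A going to B: r_B/(r_B+r_C) = 0.8666.
C_B = 0.8666·C_{A0}·X = 0.8666×7.10×0.618 = 3.80 mol·L⁻¹; Y_B = C_B/C_{A0} = 0.536.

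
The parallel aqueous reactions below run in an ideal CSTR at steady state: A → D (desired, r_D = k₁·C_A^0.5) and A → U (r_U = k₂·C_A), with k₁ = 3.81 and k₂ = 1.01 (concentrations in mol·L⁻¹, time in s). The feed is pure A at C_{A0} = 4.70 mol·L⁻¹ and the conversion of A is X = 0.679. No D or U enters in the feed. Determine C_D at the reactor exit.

2.41 mol·L⁻¹

Exit C_A = C_{A0}(1−X) = 4.70×0.321 = 1.509 mol·L⁻¹.
In a CSTR the entire volume is at exit conditions, so r_D = 3.81×1.509^0.5 = 4.680 and r_U = 1.01×1.509 = 1.524.
Fraction of consumed A going to D: r_D/(r_D+r_U) = 0.7544.
C_D = 0.7544·C_{A0}·X = 0.7544×4.70×0.679 = 2.41 mol·L⁻¹.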